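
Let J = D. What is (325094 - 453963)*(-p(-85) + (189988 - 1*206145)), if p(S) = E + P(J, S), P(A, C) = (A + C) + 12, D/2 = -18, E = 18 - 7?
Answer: 2069507271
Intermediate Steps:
E = 11
D = -36 (D = 2*(-18) = -36)
J = -36
P(A, C) = 12 + A + C
p(S) = -13 + S (p(S) = 11 + (12 - 36 + S) = 11 + (-24 + S) = -13 + S)
(325094 - 453963)*(-p(-85) + (189988 - 1*206145)) = (325094 - 453963)*(-(-13 - 85) + (189988 - 1*206145)) = -128869*(-1*(-98) + (189988 - 206145)) = -128869*(98 - 16157) = -128869*(-16059) = 2069507271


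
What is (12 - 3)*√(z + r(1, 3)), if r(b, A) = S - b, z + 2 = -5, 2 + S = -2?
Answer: 18*I*√3 ≈ 31.177*I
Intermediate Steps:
S = -4 (S = -2 - 2 = -4)
z = -7 (z = -2 - 5 = -7)
r(b, A) = -4 - b
(12 - 3)*√(z + r(1, 3)) = (12 - 3)*√(-7 + (-4 - 1*1)) = 9*√(-7 + (-4 - 1)) = 9*√(-7 - 5) = 9*√(-12) = 9*(2*I*√3) = 18*I*√3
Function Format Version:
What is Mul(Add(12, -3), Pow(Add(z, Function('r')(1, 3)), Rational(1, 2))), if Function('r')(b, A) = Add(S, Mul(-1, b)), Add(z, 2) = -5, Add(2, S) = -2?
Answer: Mul(18, I, Pow(3, Rational(1, 2))) ≈ Mul(31.177, I)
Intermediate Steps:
S = -4 (S = Add(-2, -2) = -4)
z = -7 (z = Add(-2, -5) = -7)
Function('r')(b, A) = Add(-4, Mul(-1, b))
Mul(Add(12, -3), Pow(Add(z, Function('r')(1, 3)), Rational(1, 2))) = Mul(Add(12, -3), Pow(Add(-7, Add(-4, Mul(-1, 1))), Rational(1, 2))) = Mul(9, Pow(Add(-7, Add(-4, -1)), Rational(1, 2))) = Mul(9, Pow(Add(-7, -5), Rational(1, 2))) = Mul(9, Pow(-12, Rational(1, 2))) = Mul(9, Mul(2, I, Pow(3, Rational(1, 2)))) = Mul(18, I, Pow(3, Rational(1, 2)))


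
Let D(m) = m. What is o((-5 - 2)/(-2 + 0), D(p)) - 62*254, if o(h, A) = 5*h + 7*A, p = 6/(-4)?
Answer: -15741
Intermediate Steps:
p = -3/2 (p = 6*(-1/4) = -3/2 ≈ -1.5000)
o((-5 - 2)/(-2 + 0), D(p)) - 62*254 = (5*((-5 - 2)/(-2 + 0)) + 7*(-3/2)) - 62*254 = (5*(-7/(-2)) - 21/2) - 15748 = (5*(-7*(-1/2)) - 21/2) - 15748 = (5*(7/2) - 21/2) - 15748 = (35/2 - 21/2) - 15748 = 7 - 15748 = -15741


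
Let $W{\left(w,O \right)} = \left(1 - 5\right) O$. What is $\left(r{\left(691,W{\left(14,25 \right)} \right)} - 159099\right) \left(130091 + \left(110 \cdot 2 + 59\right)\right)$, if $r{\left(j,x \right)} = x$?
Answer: $-20754773630$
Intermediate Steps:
$W{\left(w,O \right)} = - 4 O$
$\left(r{\left(691,W{\left(14,25 \right)} \right)} - 159099\right) \left(130091 + \left(110 \cdot 2 + 59\right)\right) = \left(\left(-4\right) 25 - 159099\right) \left(130091 + \left(110 \cdot 2 + 59\right)\right) = \left(-100 - 159099\right) \left(130091 + \left(220 + 59\right)\right) = - 159199 \left(130091 + 279\right) = \left(-159199\right) 130370 = -20754773630$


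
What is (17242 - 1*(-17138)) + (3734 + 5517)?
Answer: 43631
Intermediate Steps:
(17242 - 1*(-17138)) + (3734 + 5517) = (17242 + 17138) + 9251 = 34380 + 9251 = 43631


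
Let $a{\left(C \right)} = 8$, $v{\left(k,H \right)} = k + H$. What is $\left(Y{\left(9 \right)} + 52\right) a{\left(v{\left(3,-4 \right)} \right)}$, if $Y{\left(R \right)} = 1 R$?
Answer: $488$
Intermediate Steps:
$Y{\left(R \right)} = R$
$v{\left(k,H \right)} = H + k$
$\left(Y{\left(9 \right)} + 52\right) a{\left(v{\left(3,-4 \right)} \right)} = \left(9 + 52\right) 8 = 61 \cdot 8 = 488$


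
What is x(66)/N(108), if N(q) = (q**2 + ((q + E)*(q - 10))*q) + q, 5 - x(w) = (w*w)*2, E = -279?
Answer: 8707/1798092 ≈ 0.0048424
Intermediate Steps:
x(w) = 5 - 2*w**2 (x(w) = 5 - w*w*2 = 5 - w**2*2 = 5 - 2*w**2)
N(q) = q + q**2 + q*(-279 + q)*(-10 + q) (N(q) = (q**2 + ((q - 279)*(q - 10))*q) + q = (q**2 + ((-279 + q)*(-10 + q))*q) + q = (q**2 + q*(-279 + q)*(-10 + q)) + q = q + q**2 + q*(-279 + q)*(-10 + q))
x(66)/N(108) = (5 - 2*66**2)/((108*(2791 + 108**2 - 288*108))) = (5 - 2*4356)/((108*(2791 + 11664 - 31104))) = (5 - 8712)/((108*(-16649))) = -8707/(-1798092) = -8707*(-1/1798092) = 8707/1798092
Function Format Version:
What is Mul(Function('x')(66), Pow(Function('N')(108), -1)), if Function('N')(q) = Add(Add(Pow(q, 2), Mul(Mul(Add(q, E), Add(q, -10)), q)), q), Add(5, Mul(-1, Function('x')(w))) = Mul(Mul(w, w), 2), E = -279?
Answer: Rational(8707, 1798092) ≈ 0.0048424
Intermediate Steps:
Function('x')(w) = Add(5, Mul(-2, Pow(w, 2))) (Function('x')(w) = Add(5, Mul(-1, Mul(Mul(w, w), 2))) = Add(5, Mul(-1, Mul(Pow(w, 2), 2))) = Add(5, Mul(-1, Mul(2, Pow(w, 2)))) = Add(5, Mul(-2, Pow(w, 2))))
Function('N')(q) = Add(q, Pow(q, 2), Mul(q, Add(-279, q), Add(-10, q))) (Function('N')(q) = Add(Add(Pow(q, 2), Mul(Mul(Add(q, -279), Add(q, -10)), q)), q) = Add(Add(Pow(q, 2), Mul(Mul(Add(-279, q), Add(-10, q)), q)), q) = Add(Add(Pow(q, 2), Mul(q, Add(-279, q), Add(-10, q))), q) = Add(q, Pow(q, 2), Mul(q, Add(-279, q), Add(-10, q))))
Mul(Function('x')(66), Pow(Function('N')(108), -1)) = Mul(Add(5, Mul(-2, Pow(66, 2))), Pow(Mul(108, Add(2791, Pow(108, 2), Mul(-288, 108))), -1)) = Mul(Add(5, Mul(-2, 4356)), Pow(Mul(108, Add(2791, 11664, -31104)), -1)) = Mul(Add(5, -8712), Pow(Mul(108, -16649), -1)) = Mul(-8707, Pow(-1798092, -1)) = Mul(-8707, Rational(-1, 1798092)) = Rational(8707, 1798092)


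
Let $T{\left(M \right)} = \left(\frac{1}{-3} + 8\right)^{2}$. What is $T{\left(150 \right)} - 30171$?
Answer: $- \frac{271010}{9} \approx -30112.0$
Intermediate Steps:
$T{\left(M \right)} = \frac{529}{9}$ ($T{\left(M \right)} = \left(- \frac{1}{3} + 8\right)^{2} = \left(\frac{23}{3}\right)^{2} = \frac{529}{9}$)
$T{\left(150 \right)} - 30171 = \frac{529}{9} - 30171 = - \frac{271010}{9}$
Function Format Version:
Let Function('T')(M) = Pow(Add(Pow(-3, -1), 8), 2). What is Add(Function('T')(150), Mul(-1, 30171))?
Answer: Rational(-271010, 9) ≈ -30112.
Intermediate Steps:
Function('T')(M) = Rational(529, 9) (Function('T')(M) = Pow(Add(Rational(-1, 3), 8), 2) = Pow(Rational(23, 3), 2) = Rational(529, 9))
Add(Function('T')(150), Mul(-1, 30171)) = Add(Rational(529, 9), Mul(-1, 30171)) = Add(Rational(529, 9), -30171) = Rational(-271010, 9)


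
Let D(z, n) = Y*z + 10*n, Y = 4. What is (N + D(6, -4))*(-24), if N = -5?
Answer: 504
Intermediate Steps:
D(z, n) = 4*z + 10*n
(N + D(6, -4))*(-24) = (-5 + (4*6 + 10*(-4)))*(-24) = (-5 + (24 - 40))*(-24) = (-5 - 16)*(-24) = -21*(-24) = 504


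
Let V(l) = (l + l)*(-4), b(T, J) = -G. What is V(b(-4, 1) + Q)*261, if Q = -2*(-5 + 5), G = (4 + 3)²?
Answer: 102312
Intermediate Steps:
G = 49 (G = 7² = 49)
b(T, J) = -49 (b(T, J) = -1*49 = -49)
Q = 0 (Q = -2*0 = 0)
V(l) = -8*l (V(l) = (2*l)*(-4) = -8*l)
V(b(-4, 1) + Q)*261 = -8*(-49 + 0)*261 = -8*(-49)*261 = 392*261 = 102312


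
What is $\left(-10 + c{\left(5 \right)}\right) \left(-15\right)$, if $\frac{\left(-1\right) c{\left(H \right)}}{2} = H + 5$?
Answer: $450$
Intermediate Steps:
$c{\left(H \right)} = -10 - 2 H$ ($c{\left(H \right)} = - 2 \left(H + 5\right) = - 2 \left(5 + H\right) = -10 - 2 H$)
$\left(-10 + c{\left(5 \right)}\right) \left(-15\right) = \left(-10 - 20\right) \left(-15\right) = \left(-30\right) \left(-15\right) = 450$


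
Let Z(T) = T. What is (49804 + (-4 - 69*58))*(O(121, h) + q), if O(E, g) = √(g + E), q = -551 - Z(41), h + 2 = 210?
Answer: -27112416 + 45798*√329 ≈ -2.6282e+7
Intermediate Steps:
h = 208 (h = -2 + 210 = 208)
q = -592 (q = -551 - 1*41 = -551 - 41 = -592)
O(E, g) = √(E + g)
(49804 + (-4 - 69*58))*(O(121, h) + q) = (49804 + (-4 - 69*58))*(√(121 + 208) - 592) = (49804 + (-4 - 4002))*(√329 - 592) = (49804 - 4006)*(-592 + √329) = 45798*(-592 + √329) = -27112416 + 45798*√329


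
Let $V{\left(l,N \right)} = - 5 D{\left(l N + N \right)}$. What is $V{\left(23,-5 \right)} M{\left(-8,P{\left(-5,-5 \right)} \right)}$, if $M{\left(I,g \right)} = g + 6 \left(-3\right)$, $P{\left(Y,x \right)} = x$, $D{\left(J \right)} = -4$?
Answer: $-460$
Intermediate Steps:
$V{\left(l,N \right)} = 20$ ($V{\left(l,N \right)} = \left(-5\right) \left(-4\right) = 20$)
$M{\left(I,g \right)} = -18 + g$ ($M{\left(I,g \right)} = g - 18 = -18 + g$)
$V{\left(23,-5 \right)} M{\left(-8,P{\left(-5,-5 \right)} \right)} = 20 \left(-18 - 5\right) = 20 \left(-23\right) = -460$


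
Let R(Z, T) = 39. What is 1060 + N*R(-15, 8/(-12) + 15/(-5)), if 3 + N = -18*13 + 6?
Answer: -7949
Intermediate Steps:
N = -231 (N = -3 + (-18*13 + 6) = -3 + (-234 + 6) = -3 - 228 = -231)
1060 + N*R(-15, 8/(-12) + 15/(-5)) = 1060 - 231*39 = 1060 - 9009 = -7949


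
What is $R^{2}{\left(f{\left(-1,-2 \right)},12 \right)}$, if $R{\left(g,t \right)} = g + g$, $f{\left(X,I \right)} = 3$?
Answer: $36$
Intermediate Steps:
$R{\left(g,t \right)} = 2 g$
$R^{2}{\left(f{\left(-1,-2 \right)},12 \right)} = \left(2 \cdot 3\right)^{2} = 6^{2} = 36$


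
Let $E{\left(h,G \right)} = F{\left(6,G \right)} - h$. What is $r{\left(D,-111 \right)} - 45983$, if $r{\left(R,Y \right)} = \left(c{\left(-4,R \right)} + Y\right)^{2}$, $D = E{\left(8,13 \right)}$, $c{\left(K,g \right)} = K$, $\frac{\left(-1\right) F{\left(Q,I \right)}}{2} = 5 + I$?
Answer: $-32758$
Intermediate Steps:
$F{\left(Q,I \right)} = -10 - 2 I$ ($F{\left(Q,I \right)} = - 2 \left(5 + I\right) = -10 - 2 I$)
$E{\left(h,G \right)} = -10 - h - 2 G$ ($E{\left(h,G \right)} = \left(-10 - 2 G\right) - h = -10 - h - 2 G$)
$D = -44$ ($D = -10 - 8 - 26 = -44$)
$r{\left(R,Y \right)} = \left(-4 + Y\right)^{2}$
$r{\left(D,-111 \right)} - 45983 = \left(-4 - 111\right)^{2} - 45983 = \left(-115\right)^{2} - 45983 = 13225 - 45983 = -32758$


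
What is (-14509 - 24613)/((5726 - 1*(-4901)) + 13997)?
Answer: -19561/12312 ≈ -1.5888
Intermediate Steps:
(-14509 - 24613)/((5726 - 1*(-4901)) + 13997) = -39122/((5726 + 4901) + 13997) = -39122/(10627 + 13997) = -39122/24624 = -39122*1/24624 = -19561/12312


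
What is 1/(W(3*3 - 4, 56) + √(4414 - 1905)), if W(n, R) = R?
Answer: 56/627 - √2509/627 ≈ 0.0094260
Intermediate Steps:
1/(W(3*3 - 4, 56) + √(4414 - 1905)) = 1/(56 + √(4414 - 1905)) = 1/(56 + √2509)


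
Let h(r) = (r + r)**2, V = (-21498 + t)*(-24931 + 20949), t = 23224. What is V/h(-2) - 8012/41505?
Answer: -71315292713/166020 ≈ -4.2956e+5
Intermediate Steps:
V = -6872932 (V = (-21498 + 23224)*(-24931 + 20949) = 1726*(-3982) = -6872932)
h(r) = 4*r**2 (h(r) = (2*r)**2 = 4*r**2)
V/h(-2) - 8012/41505 = -6872932/(4*(-2)**2) - 8012/41505 = -6872932/(4*4) - 8012*1/41505 = -6872932/16 - 8012/41505 = -6872932*1/16 - 8012/41505 = -1718233/4 - 8012/41505 = -71315292713/166020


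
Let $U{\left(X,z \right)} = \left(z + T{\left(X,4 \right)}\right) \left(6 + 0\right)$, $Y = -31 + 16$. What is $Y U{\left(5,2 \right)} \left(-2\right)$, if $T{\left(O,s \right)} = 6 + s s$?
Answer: $4320$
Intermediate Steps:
$Y = -15$
$T{\left(O,s \right)} = 6 + s^{2}$
$U{\left(X,z \right)} = 132 + 6 z$ ($U{\left(X,z \right)} = \left(z + \left(6 + 4^{2}\right)\right) \left(6 + 0\right) = \left(z + \left(6 + 16\right)\right) 6 = \left(z + 22\right) 6 = \left(22 + z\right) 6 = 132 + 6 z$)
$Y U{\left(5,2 \right)} \left(-2\right) = - 15 \left(132 + 6 \cdot 2\right) \left(-2\right) = - 15 \left(132 + 12\right) \left(-2\right) = \left(-15\right) 144 \left(-2\right) = \left(-2160\right) \left(-2\right) = 4320$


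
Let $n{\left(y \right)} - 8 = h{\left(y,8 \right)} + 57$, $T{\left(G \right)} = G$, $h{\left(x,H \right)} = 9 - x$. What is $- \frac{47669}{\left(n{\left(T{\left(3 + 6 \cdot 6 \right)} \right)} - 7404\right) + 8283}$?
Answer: $- \frac{47669}{914} \approx -52.154$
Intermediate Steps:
$n{\left(y \right)} = 74 - y$ ($n{\left(y \right)} = 8 + \left(\left(9 - y\right) + 57\right) = 8 - \left(-66 + y\right) = 74 - y$)
$- \frac{47669}{\left(n{\left(T{\left(3 + 6 \cdot 6 \right)} \right)} - 7404\right) + 8283} = - \frac{47669}{\left(\left(74 - \left(3 + 6 \cdot 6\right)\right) - 7404\right) + 8283} = - \frac{47669}{\left(\left(74 - \left(3 + 36\right)\right) - 7404\right) + 8283} = - \frac{47669}{\left(\left(74 - 39\right) - 7404\right) + 8283} = - \frac{47669}{\left(35 - 7404\right) + 8283} = - \frac{47669}{-7369 + 8283} = - \frac{47669}{914}$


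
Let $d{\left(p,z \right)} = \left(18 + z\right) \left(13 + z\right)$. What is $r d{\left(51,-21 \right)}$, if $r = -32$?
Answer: $-768$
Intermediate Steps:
$d{\left(p,z \right)} = \left(13 + z\right) \left(18 + z\right)$
$r d{\left(51,-21 \right)} = - 32 \left(234 + \left(-21\right)^{2} + 31 \left(-21\right)\right) = - 32 \left(234 + 441 - 651\right) = \left(-32\right) 24 = -768$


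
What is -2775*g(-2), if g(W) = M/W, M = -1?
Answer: -2775/2 ≈ -1387.5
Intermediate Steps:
g(W) = -1/W
-2775*g(-2) = -(-2775)/(-2) = -(-2775)*(-1)/2 = -2775*½ = -2775/2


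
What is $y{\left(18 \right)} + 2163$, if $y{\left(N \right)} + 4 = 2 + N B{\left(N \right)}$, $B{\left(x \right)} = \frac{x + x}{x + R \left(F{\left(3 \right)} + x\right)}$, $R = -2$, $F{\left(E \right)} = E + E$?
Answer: $\frac{10697}{5} \approx 2139.4$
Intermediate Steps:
$F{\left(E \right)} = 2 E$
$B{\left(x \right)} = \frac{2 x}{-12 - x}$ ($B{\left(x \right)} = \frac{x + x}{x - 2 \left(2 \cdot 3 + x\right)} = \frac{2 x}{x - 2 \left(6 + x\right)} = \frac{2 x}{x - \left(12 + 2 x\right)} = \frac{2 x}{-12 - x}$)
$y{\left(N \right)} = -2 - \frac{2 N^{2}}{12 + N}$ ($y{\left(N \right)} = -4 + \left(2 + N \left(- \frac{2 N}{12 + N}\right)\right) = -4 - \left(-2 + \frac{2 N^{2}}{12 + N}\right) = -2 - \frac{2 N^{2}}{12 + N}$)
$y{\left(18 \right)} + 2163 = \frac{2 \left(-12 - 18 - 18^{2}\right)}{12 + 18} + 2163 = \frac{2 \left(-12 - 18 - 324\right)}{30} + 2163 = 2 \cdot \frac{1}{30} \left(-12 - 18 - 324\right) + 2163 = 2 \cdot \frac{1}{30} \left(-354\right) + 2163 = - \frac{118}{5} + 2163 = \frac{10697}{5}$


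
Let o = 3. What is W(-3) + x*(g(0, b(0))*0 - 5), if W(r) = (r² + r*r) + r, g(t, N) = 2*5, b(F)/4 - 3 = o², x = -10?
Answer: 65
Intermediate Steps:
b(F) = 48 (b(F) = 12 + 4*3² = 12 + 4*9 = 12 + 36 = 48)
g(t, N) = 10
W(r) = r + 2*r² (W(r) = (r² + r²) + r = 2*r² + r = r + 2*r²)
W(-3) + x*(g(0, b(0))*0 - 5) = -3*(1 + 2*(-3)) - 10*(10*0 - 5) = -3*(1 - 6) - 10*(0 - 5) = -3*(-5) - 10*(-5) = 15 + 50 = 65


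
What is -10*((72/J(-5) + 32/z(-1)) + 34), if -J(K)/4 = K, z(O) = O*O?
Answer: -696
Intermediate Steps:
z(O) = O²
J(K) = -4*K
-10*((72/J(-5) + 32/z(-1)) + 34) = -10*((72/((-4*(-5))) + 32/((-1)²)) + 34) = -10*((72/20 + 32/1) + 34) = -10*((72*(1/20) + 32*1) + 34) = -10*((18/5 + 32) + 34) = -10*(178/5 + 34) = -10*348/5 = -696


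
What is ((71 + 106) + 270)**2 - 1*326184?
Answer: -126375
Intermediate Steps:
((71 + 106) + 270)**2 - 1*326184 = (177 + 270)**2 - 326184 = 447**2 - 326184 = 199809 - 326184 = -126375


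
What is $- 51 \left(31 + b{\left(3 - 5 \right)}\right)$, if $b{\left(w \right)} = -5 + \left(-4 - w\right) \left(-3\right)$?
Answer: $-1632$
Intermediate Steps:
$b{\left(w \right)} = 7 + 3 w$ ($b{\left(w \right)} = -5 + \left(12 + 3 w\right) = 7 + 3 w$)
$- 51 \left(31 + b{\left(3 - 5 \right)}\right) = - 51 \left(31 + \left(7 + 3 \left(3 - 5\right)\right)\right) = - 51 \left(31 + \left(7 + 3 \left(-2\right)\right)\right) = - 51 \left(31 + \left(7 - 6\right)\right) = - 51 \left(31 + 1\right) = \left(-51\right) 32 = -1632$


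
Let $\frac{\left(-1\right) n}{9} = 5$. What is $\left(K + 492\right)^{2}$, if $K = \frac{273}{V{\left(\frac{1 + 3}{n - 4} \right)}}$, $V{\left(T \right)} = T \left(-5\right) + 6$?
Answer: $\frac{28178658225}{98596} \approx 2.858 \cdot 10^{5}$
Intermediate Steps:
$n = -45$ ($n = \left(-9\right) 5 = -45$)
$V{\left(T \right)} = 6 - 5 T$ ($V{\left(T \right)} = - 5 T + 6 = 6 - 5 T$)
$K = \frac{13377}{314}$ ($K = \frac{273}{6 - 5 \frac{1 + 3}{-45 - 4}} = \frac{273}{6 - 5 \frac{4}{-49}} = \frac{273}{6 - 5 \cdot 4 \left(- \frac{1}{49}\right)} = \frac{273}{6 - - \frac{20}{49}} = \frac{273}{6 + \frac{20}{49}} = \frac{273}{\frac{314}{49}} = 273 \cdot \frac{49}{314} = \frac{13377}{314} \approx 42.602$)
$\left(K + 492\right)^{2} = \left(\frac{13377}{314} + 492\right)^{2} = \left(\frac{167865}{314}\right)^{2} = \frac{28178658225}{98596}$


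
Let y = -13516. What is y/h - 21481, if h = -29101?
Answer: -625105065/29101 ≈ -21481.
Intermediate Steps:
y/h - 21481 = -13516/(-29101) - 21481 = -13516*(-1/29101) - 21481 = 13516/29101 - 21481 = -625105065/29101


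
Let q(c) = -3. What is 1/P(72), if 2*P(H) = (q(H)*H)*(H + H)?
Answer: -1/15552 ≈ -6.4300e-5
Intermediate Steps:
P(H) = -3*H² (P(H) = ((-3*H)*(H + H))/2 = ((-3*H)*(2*H))/2 = (-6*H²)/2 = -3*H²)
1/P(72) = 1/(-3*72²) = 1/(-3*5184) = 1/(-15552) = -1/15552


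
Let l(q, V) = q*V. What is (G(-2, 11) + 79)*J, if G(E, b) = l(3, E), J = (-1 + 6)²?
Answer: 1825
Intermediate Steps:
l(q, V) = V*q
J = 25 (J = 5² = 25)
G(E, b) = 3*E (G(E, b) = E*3 = 3*E)
(G(-2, 11) + 79)*J = (3*(-2) + 79)*25 = (-6 + 79)*25 = 73*25 = 1825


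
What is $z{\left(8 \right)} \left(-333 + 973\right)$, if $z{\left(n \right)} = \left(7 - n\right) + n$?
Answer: $4480$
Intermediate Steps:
$z{\left(n \right)} = 7$
$z{\left(8 \right)} \left(-333 + 973\right) = 7 \left(-333 + 973\right) = 7 \cdot 640 = 4480$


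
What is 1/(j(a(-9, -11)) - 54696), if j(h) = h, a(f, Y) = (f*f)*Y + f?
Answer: -1/55596 ≈ -1.7987e-5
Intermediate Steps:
a(f, Y) = f + Y*f**2 (a(f, Y) = f**2*Y + f = Y*f**2 + f = f + Y*f**2)
1/(j(a(-9, -11)) - 54696) = 1/(-9*(1 - 11*(-9)) - 54696) = 1/(-9*(1 + 99) - 54696) = 1/(-9*100 - 54696) = 1/(-900 - 54696) = 1/(-55596) = -1/55596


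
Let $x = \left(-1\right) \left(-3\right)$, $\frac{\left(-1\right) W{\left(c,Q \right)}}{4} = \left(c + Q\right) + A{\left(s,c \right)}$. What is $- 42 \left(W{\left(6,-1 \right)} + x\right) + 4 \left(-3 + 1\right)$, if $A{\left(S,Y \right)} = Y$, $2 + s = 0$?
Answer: $1714$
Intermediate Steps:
$s = -2$ ($s = -2 + 0 = -2$)
$W{\left(c,Q \right)} = - 8 c - 4 Q$ ($W{\left(c,Q \right)} = - 4 \left(\left(c + Q\right) + c\right) = - 4 \left(\left(Q + c\right) + c\right) = - 4 \left(Q + 2 c\right) = - 8 c - 4 Q$)
$x = 3$
$- 42 \left(W{\left(6,-1 \right)} + x\right) + 4 \left(-3 + 1\right) = - 42 \left(\left(\left(-8\right) 6 - -4\right) + 3\right) + 4 \left(-3 + 1\right) = - 42 \left(\left(-48 + 4\right) + 3\right) + 4 \left(-2\right) = - 42 \left(-44 + 3\right) - 8 = \left(-42\right) \left(-41\right) - 8 = 1722 - 8 = 1714$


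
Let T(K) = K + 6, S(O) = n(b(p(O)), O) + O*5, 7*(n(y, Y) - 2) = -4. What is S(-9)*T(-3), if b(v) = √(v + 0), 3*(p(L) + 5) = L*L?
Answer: -915/7 ≈ -130.71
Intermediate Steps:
p(L) = -5 + L²/3 (p(L) = -5 + (L*L)/3 = -5 + L²/3)
b(v) = √v
n(y, Y) = 10/7 (n(y, Y) = 2 + (⅐)*(-4) = 2 - 4/7 = 10/7)
S(O) = 10/7 + 5*O (S(O) = 10/7 + O*5 = 10/7 + 5*O)
T(K) = 6 + K
S(-9)*T(-3) = (10/7 + 5*(-9))*(6 - 3) = (10/7 - 45)*3 = -305/7*3 = -915/7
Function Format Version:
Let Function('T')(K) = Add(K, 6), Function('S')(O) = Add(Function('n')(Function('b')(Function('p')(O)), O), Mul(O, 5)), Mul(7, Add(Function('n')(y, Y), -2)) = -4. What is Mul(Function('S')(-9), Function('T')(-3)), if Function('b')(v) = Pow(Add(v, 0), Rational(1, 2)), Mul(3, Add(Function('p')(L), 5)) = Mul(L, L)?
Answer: Rational(-915, 7) ≈ -130.71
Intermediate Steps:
Function('p')(L) = Add(-5, Mul(Rational(1, 3), Pow(L, 2))) (Function('p')(L) = Add(-5, Mul(Rational(1, 3), Mul(L, L))) = Add(-5, Mul(Rational(1, 3), Pow(L, 2))))
Function('b')(v) = Pow(v, Rational(1, 2))
Function('n')(y, Y) = Rational(10, 7) (Function('n')(y, Y) = Add(2, Mul(Rational(1, 7), -4)) = Add(2, Rational(-4, 7)) = Rational(10, 7))
Function('S')(O) = Add(Rational(10, 7), Mul(5, O)) (Function('S')(O) = Add(Rational(10, 7), Mul(O, 5)) = Add(Rational(10, 7), Mul(5, O)))
Function('T')(K) = Add(6, K)
Mul(Function('S')(-9), Function('T')(-3)) = Mul(Add(Rational(10, 7), Mul(5, -9)), Add(6, -3)) = Mul(Add(Rational(10, 7), -45), 3) = Mul(Rational(-305, 7), 3) = Rational(-915, 7)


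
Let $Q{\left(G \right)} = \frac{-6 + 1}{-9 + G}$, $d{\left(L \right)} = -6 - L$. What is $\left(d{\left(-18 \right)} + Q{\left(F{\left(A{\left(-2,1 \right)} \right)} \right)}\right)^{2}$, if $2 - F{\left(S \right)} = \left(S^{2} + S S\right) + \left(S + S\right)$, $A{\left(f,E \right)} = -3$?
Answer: $\frac{54289}{361} \approx 150.39$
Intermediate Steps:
$F{\left(S \right)} = 2 - 2 S - 2 S^{2}$ ($F{\left(S \right)} = 2 - \left(\left(S^{2} + S S\right) + \left(S + S\right)\right) = 2 - \left(\left(S^{2} + S^{2}\right) + 2 S\right) = 2 - \left(2 S^{2} + 2 S\right) = 2 - \left(2 S + 2 S^{2}\right) = 2 - 2 S - 2 S^{2}$)
$Q{\left(G \right)} = - \frac{5}{-9 + G}$
$\left(d{\left(-18 \right)} + Q{\left(F{\left(A{\left(-2,1 \right)} \right)} \right)}\right)^{2} = \left(\left(-6 - -18\right) - \frac{5}{-9 - \left(-8 + 18\right)}\right)^{2} = \left(\left(-6 + 18\right) - \frac{5}{-9 + \left(2 + 6 - 18\right)}\right)^{2} = \left(12 - \frac{5}{-9 + \left(2 + 6 - 18\right)}\right)^{2} = \left(12 - \frac{5}{-9 - 10}\right)^{2} = \left(12 - \frac{5}{-19}\right)^{2} = \left(12 - - \frac{5}{19}\right)^{2} = \left(12 + \frac{5}{19}\right)^{2} = \left(\frac{233}{19}\right)^{2} = \frac{54289}{361}$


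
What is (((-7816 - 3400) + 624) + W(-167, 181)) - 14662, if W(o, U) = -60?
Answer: -25314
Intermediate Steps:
(((-7816 - 3400) + 624) + W(-167, 181)) - 14662 = (((-7816 - 3400) + 624) - 60) - 14662 = ((-11216 + 624) - 60) - 14662 = (-10592 - 60) - 14662 = -10652 - 14662 = -25314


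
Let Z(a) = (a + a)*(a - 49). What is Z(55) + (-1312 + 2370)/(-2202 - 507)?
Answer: 1786882/2709 ≈ 659.61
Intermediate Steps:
Z(a) = 2*a*(-49 + a) (Z(a) = (2*a)*(-49 + a) = 2*a*(-49 + a))
Z(55) + (-1312 + 2370)/(-2202 - 507) = 2*55*(-49 + 55) + (-1312 + 2370)/(-2202 - 507) = 2*55*6 + 1058/(-2709) = 660 + 1058*(-1/2709) = 660 - 1058/2709 = 1786882/2709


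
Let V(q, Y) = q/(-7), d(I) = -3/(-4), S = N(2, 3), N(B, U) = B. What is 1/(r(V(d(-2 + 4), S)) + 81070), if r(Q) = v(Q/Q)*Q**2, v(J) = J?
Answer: 784/63558889 ≈ 1.2335e-5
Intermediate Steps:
S = 2
d(I) = 3/4 (d(I) = -3*(-1/4) = 3/4)
V(q, Y) = -q/7 (V(q, Y) = q*(-1/7) = -q/7)
r(Q) = Q**2 (r(Q) = (Q/Q)*Q**2 = 1*Q**2 = Q**2)
1/(r(V(d(-2 + 4), S)) + 81070) = 1/((-1/7*3/4)**2 + 81070) = 1/((-3/28)**2 + 81070) = 1/(9/784 + 81070) = 1/(63558889/784) = 784/63558889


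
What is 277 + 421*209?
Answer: 88266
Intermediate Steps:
277 + 421*209 = 277 + 87989 = 88266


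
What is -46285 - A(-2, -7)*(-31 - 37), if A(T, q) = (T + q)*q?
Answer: -42001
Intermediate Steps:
A(T, q) = q*(T + q)
-46285 - A(-2, -7)*(-31 - 37) = -46285 - (-7*(-2 - 7))*(-31 - 37) = -46285 - (-7*(-9))*(-68) = -46285 - 63*(-68) = -46285 - 1*(-4284) = -46285 + 4284 = -42001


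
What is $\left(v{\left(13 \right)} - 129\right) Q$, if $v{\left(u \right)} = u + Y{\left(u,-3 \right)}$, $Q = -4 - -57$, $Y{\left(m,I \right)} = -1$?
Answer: $-6201$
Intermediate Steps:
$Q = 53$ ($Q = -4 + 57 = 53$)
$v{\left(u \right)} = -1 + u$ ($v{\left(u \right)} = u - 1 = -1 + u$)
$\left(v{\left(13 \right)} - 129\right) Q = \left(\left(-1 + 13\right) - 129\right) 53 = \left(12 - 129\right) 53 = \left(-117\right) 53 = -6201$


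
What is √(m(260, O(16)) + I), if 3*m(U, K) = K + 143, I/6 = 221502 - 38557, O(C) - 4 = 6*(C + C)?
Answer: √1097783 ≈ 1047.8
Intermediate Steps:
O(C) = 4 + 12*C (O(C) = 4 + 6*(C + C) = 4 + 6*(2*C) = 4 + 12*C)
I = 1097670 (I = 6*(221502 - 38557) = 6*182945 = 1097670)
m(U, K) = 143/3 + K/3 (m(U, K) = (K + 143)/3 = (143 + K)/3 = 143/3 + K/3)
√(m(260, O(16)) + I) = √((143/3 + (4 + 12*16)/3) + 1097670) = √((143/3 + (4 + 192)/3) + 1097670) = √((143/3 + (⅓)*196) + 1097670) = √((143/3 + 196/3) + 1097670) = √(113 + 1097670) = √1097783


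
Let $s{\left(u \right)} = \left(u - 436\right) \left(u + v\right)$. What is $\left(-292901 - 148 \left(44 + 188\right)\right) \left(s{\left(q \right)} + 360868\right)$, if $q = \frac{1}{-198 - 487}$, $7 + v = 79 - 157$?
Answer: $- \frac{61101078313398582}{469225} \approx -1.3022 \cdot 10^{11}$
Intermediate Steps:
$v = -85$ ($v = -7 + \left(79 - 157\right) = -7 - 78 = -85$)
$q = - \frac{1}{685}$ ($q = \frac{1}{-685} = - \frac{1}{685} \approx -0.0014599$)
$s{\left(u \right)} = \left(-436 + u\right) \left(-85 + u\right)$ ($s{\left(u \right)} = \left(u - 436\right) \left(u - 85\right) = \left(-436 + u\right) \left(-85 + u\right)$)
$\left(-292901 - 148 \left(44 + 188\right)\right) \left(s{\left(q \right)} + 360868\right) = \left(-292901 - 148 \left(44 + 188\right)\right) \left(\left(37060 + \left(- \frac{1}{685}\right)^{2} - - \frac{521}{685}\right) + 360868\right) = \left(-292901 - 34336\right) \left(\left(37060 + \frac{1}{469225} + \frac{521}{685}\right) + 360868\right) = \left(-292901 - 34336\right) \left(\frac{17389835386}{469225} + 360868\right) = \left(-327237\right) \frac{186718122686}{469225} = - \frac{61101078313398582}{469225}$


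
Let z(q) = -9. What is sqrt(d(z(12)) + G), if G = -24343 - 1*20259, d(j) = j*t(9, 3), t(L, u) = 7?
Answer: I*sqrt(44665) ≈ 211.34*I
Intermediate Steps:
d(j) = 7*j (d(j) = j*7 = 7*j)
G = -44602 (G = -24343 - 20259 = -44602)
sqrt(d(z(12)) + G) = sqrt(7*(-9) - 44602) = sqrt(-63 - 44602) = sqrt(-44665) = I*sqrt(44665)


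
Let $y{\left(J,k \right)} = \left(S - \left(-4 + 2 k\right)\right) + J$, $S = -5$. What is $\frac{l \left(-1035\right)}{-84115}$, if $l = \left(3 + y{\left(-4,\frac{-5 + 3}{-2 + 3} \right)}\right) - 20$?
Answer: $- \frac{3726}{16823} \approx -0.22148$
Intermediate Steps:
$y{\left(J,k \right)} = -1 + J - 2 k$ ($y{\left(J,k \right)} = \left(-5 - \left(-4 + 2 k\right)\right) + J = \left(-1 - 2 k\right) + J = -1 + J - 2 k$)
$l = -18$ ($l = \left(3 - \left(5 + \frac{2 \left(-5 + 3\right)}{-2 + 3}\right)\right) - 20 = \left(3 - \left(5 + 2 \left(-2\right) 1^{-1}\right)\right) - 20 = \left(3 - \left(5 + 2 \left(-2\right) 1\right)\right) - 20 = \left(3 - 1\right) - 20 = 2 - 20 = -18$)
$\frac{l \left(-1035\right)}{-84115} = \frac{\left(-18\right) \left(-1035\right)}{-84115} = 18630 \left(- \frac{1}{84115}\right) = - \frac{3726}{16823}$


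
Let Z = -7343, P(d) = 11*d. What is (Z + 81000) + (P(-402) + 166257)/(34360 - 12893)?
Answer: 1581356654/21467 ≈ 73665.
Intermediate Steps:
(Z + 81000) + (P(-402) + 166257)/(34360 - 12893) = (-7343 + 81000) + (11*(-402) + 166257)/(34360 - 12893) = 73657 + (-4422 + 166257)/21467 = 73657 + 161835*(1/21467) = 73657 + 161835/21467 = 1581356654/21467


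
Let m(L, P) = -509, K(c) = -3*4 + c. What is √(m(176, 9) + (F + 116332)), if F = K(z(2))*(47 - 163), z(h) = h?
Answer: √116983 ≈ 342.03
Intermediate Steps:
K(c) = -12 + c
F = 1160 (F = (-12 + 2)*(47 - 163) = -10*(-116) = 1160)
√(m(176, 9) + (F + 116332)) = √(-509 + (1160 + 116332)) = √(-509 + 117492) = √116983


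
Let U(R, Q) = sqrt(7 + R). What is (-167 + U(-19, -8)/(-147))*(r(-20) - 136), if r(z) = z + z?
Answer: 29392 + 352*I*sqrt(3)/147 ≈ 29392.0 + 4.1475*I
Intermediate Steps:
r(z) = 2*z
(-167 + U(-19, -8)/(-147))*(r(-20) - 136) = (-167 + sqrt(7 - 19)/(-147))*(2*(-20) - 136) = (-167 + sqrt(-12)*(-1/147))*(-40 - 136) = (-167 + (2*I*sqrt(3))*(-1/147))*(-176) = (-167 - 2*I*sqrt(3)/147)*(-176) = 29392 + 352*I*sqrt(3)/147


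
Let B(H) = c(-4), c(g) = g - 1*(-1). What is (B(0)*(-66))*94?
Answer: 18612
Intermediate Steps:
c(g) = 1 + g (c(g) = g + 1 = 1 + g)
B(H) = -3 (B(H) = 1 - 4 = -3)
(B(0)*(-66))*94 = -3*(-66)*94 = 198*94 = 18612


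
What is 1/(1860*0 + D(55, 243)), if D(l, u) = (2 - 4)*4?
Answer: -1/8 ≈ -0.12500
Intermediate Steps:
D(l, u) = -8 (D(l, u) = -2*4 = -8)
1/(1860*0 + D(55, 243)) = 1/(1860*0 - 8) = 1/(0 - 8) = 1/(-8) = -1/8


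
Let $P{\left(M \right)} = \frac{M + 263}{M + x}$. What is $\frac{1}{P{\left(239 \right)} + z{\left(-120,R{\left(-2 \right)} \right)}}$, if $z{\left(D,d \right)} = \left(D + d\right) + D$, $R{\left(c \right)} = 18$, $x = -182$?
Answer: $- \frac{57}{12152} \approx -0.0046906$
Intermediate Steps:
$z{\left(D,d \right)} = d + 2 D$
$P{\left(M \right)} = \frac{263 + M}{-182 + M}$ ($P{\left(M \right)} = \frac{M + 263}{M - 182} = \frac{263 + M}{-182 + M}$)
$\frac{1}{P{\left(239 \right)} + z{\left(-120,R{\left(-2 \right)} \right)}} = \frac{1}{\frac{263 + 239}{-182 + 239} + \left(18 + 2 \left(-120\right)\right)} = \frac{1}{\frac{1}{57} \cdot 502 + \left(18 - 240\right)} = \frac{1}{\frac{1}{57} \cdot 502 - 222} = \frac{1}{\frac{502}{57} - 222} = \frac{1}{- \frac{12152}{57}} = - \frac{57}{12152}$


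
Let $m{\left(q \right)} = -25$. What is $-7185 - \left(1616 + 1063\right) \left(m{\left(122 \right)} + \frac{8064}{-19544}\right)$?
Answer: $\frac{21252486}{349} \approx 60895.0$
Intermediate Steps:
$-7185 - \left(1616 + 1063\right) \left(m{\left(122 \right)} + \frac{8064}{-19544}\right) = -7185 - \left(1616 + 1063\right) \left(-25 + \frac{8064}{-19544}\right) = -7185 - 2679 \left(-25 + 8064 \left(- \frac{1}{19544}\right)\right) = -7185 - 2679 \left(-25 - \frac{144}{349}\right) = -7185 - 2679 \left(- \frac{8869}{349}\right) = -7185 - - \frac{23760051}{349} = -7185 + \frac{23760051}{349} = \frac{21252486}{349}$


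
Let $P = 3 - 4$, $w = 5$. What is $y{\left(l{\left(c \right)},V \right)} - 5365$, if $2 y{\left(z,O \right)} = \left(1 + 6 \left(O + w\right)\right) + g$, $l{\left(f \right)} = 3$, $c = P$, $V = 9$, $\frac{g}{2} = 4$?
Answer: $- \frac{10637}{2} \approx -5318.5$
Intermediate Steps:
$g = 8$ ($g = 2 \cdot 4 = 8$)
$P = -1$ ($P = 3 - 4 = -1$)
$c = -1$
$y{\left(z,O \right)} = \frac{39}{2} + 3 O$ ($y{\left(z,O \right)} = \frac{\left(1 + 6 \left(O + 5\right)\right) + 8}{2} = \frac{\left(1 + 6 \left(5 + O\right)\right) + 8}{2} = \frac{\left(1 + \left(30 + 6 O\right)\right) + 8}{2} = \frac{\left(31 + 6 O\right) + 8}{2} = \frac{39 + 6 O}{2} = \frac{39}{2} + 3 O$)
$y{\left(l{\left(c \right)},V \right)} - 5365 = \left(\frac{39}{2} + 3 \cdot 9\right) - 5365 = \left(\frac{39}{2} + 27\right) - 5365 = \frac{93}{2} - 5365 = - \frac{10637}{2}$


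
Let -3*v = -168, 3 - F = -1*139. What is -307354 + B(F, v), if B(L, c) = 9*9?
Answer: -307273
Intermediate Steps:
F = 142 (F = 3 - (-1)*139 = 3 - 1*(-139) = 3 + 139 = 142)
v = 56 (v = -⅓*(-168) = 56)
B(L, c) = 81
-307354 + B(F, v) = -307354 + 81 = -307273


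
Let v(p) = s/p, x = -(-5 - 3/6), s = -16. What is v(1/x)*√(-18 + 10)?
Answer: -176*I*√2 ≈ -248.9*I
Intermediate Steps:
x = 11/2 (x = -(-5 - 3*⅙) = -(-5 - ½) = -1*(-11/2) = 11/2 ≈ 5.5000)
v(p) = -16/p
v(1/x)*√(-18 + 10) = (-16/(1/(11/2)))*√(-18 + 10) = (-16/2/11)*√(-8) = (-16*11/2)*(2*I*√2) = -176*I*√2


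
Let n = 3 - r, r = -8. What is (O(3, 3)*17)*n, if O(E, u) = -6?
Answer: -1122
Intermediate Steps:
n = 11 (n = 3 - 1*(-8) = 3 + 8 = 11)
(O(3, 3)*17)*n = -6*17*11 = -102*11 = -1122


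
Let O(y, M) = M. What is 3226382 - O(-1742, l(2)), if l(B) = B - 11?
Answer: 3226391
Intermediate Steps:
l(B) = -11 + B
3226382 - O(-1742, l(2)) = 3226382 - (-11 + 2) = 3226382 - 1*(-9) = 3226382 + 9 = 3226391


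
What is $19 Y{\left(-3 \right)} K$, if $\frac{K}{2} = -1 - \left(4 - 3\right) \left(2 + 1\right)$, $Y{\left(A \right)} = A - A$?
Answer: $0$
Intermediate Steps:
$Y{\left(A \right)} = 0$
$K = -8$ ($K = 2 \left(-1 - \left(4 - 3\right) \left(2 + 1\right)\right) = 2 \left(-1 - 1 \cdot 3\right) = 2 \left(-1 - 3\right) = 2 \left(-4\right) = -8$)
$19 Y{\left(-3 \right)} K = 19 \cdot 0 \left(-8\right) = 0 \left(-8\right) = 0$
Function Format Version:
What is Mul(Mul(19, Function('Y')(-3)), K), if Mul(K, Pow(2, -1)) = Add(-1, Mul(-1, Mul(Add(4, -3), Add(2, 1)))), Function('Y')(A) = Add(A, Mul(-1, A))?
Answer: 0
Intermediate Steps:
Function('Y')(A) = 0
K = -8 (K = Mul(2, Add(-1, Mul(-1, Mul(Add(4, -3), Add(2, 1))))) = Mul(2, Add(-1, Mul(-1, Mul(1, 3)))) = Mul(2, Add(-1, Mul(-1, 3))) = Mul(2, Add(-1, -3)) = Mul(2, -4) = -8)
Mul(Mul(19, Function('Y')(-3)), K) = Mul(Mul(19, 0), -8) = Mul(0, -8) = 0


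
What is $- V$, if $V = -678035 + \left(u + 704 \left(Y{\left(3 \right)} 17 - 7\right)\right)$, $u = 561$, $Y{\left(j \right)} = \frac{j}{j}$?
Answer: $670434$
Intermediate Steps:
$Y{\left(j \right)} = 1$
$V = -670434$ ($V = -678035 + \left(561 + 704 \left(1 \cdot 17 - 7\right)\right) = -678035 + \left(561 + 704 \left(17 - 7\right)\right) = -678035 + \left(561 + 704 \cdot 10\right) = -678035 + \left(561 + 7040\right) = -678035 + 7601 = -670434$)
$- V = \left(-1\right) \left(-670434\right) = 670434$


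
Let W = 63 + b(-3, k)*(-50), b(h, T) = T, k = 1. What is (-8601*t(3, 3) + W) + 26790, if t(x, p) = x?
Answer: 1000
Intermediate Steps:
W = 13 (W = 63 + 1*(-50) = 63 - 50 = 13)
(-8601*t(3, 3) + W) + 26790 = (-8601*3 + 13) + 26790 = (-25803 + 13) + 26790 = -25790 + 26790 = 1000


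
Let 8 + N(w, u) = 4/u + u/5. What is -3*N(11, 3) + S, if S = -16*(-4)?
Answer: 411/5 ≈ 82.200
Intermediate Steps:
N(w, u) = -8 + 4/u + u/5 (N(w, u) = -8 + (4/u + u/5) = -8 + 4/u + u/5)
S = 64
-3*N(11, 3) + S = -3*(-8 + 4/3 + (⅕)*3) + 64 = -3*(-8 + 4*(⅓) + ⅗) + 64 = -3*(-8 + 4/3 + ⅗) + 64 = -3*(-91/15) + 64 = 91/5 + 64 = 411/5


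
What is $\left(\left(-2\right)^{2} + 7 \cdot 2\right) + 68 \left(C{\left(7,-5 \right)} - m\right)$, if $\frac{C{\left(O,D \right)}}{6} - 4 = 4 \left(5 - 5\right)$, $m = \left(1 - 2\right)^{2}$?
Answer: $1582$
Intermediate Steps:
$m = 1$ ($m = \left(-1\right)^{2} = 1$)
$C{\left(O,D \right)} = 24$ ($C{\left(O,D \right)} = 24 + 6 \cdot 4 \left(5 - 5\right) = 24 + 6 \cdot 4 \cdot 0 = 24 + 6 \cdot 0 = 24 + 0 = 24$)
$\left(\left(-2\right)^{2} + 7 \cdot 2\right) + 68 \left(C{\left(7,-5 \right)} - m\right) = \left(\left(-2\right)^{2} + 7 \cdot 2\right) + 68 \left(24 - 1\right) = \left(4 + 14\right) + 68 \left(24 - 1\right) = 18 + 68 \cdot 23 = 18 + 1564 = 1582$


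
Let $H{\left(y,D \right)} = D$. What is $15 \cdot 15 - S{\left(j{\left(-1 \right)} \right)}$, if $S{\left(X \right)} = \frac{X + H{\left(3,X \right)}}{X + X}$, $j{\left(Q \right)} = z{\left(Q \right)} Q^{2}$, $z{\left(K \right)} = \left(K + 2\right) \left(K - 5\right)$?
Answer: $224$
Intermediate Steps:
$z{\left(K \right)} = \left(-5 + K\right) \left(2 + K\right)$ ($z{\left(K \right)} = \left(2 + K\right) \left(-5 + K\right) = \left(-5 + K\right) \left(2 + K\right)$)
$j{\left(Q \right)} = Q^{2} \left(-10 + Q^{2} - 3 Q\right)$ ($j{\left(Q \right)} = \left(-10 + Q^{2} - 3 Q\right) Q^{2} = Q^{2} \left(-10 + Q^{2} - 3 Q\right)$)
$S{\left(X \right)} = 1$ ($S{\left(X \right)} = \frac{X + X}{X + X} = \frac{2 X}{2 X} = 2 X \frac{1}{2 X} = 1$)
$15 \cdot 15 - S{\left(j{\left(-1 \right)} \right)} = 15 \cdot 15 - 1 = 225 - 1 = 224$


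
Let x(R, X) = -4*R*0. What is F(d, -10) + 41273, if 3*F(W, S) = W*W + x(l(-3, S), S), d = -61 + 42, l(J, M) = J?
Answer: 124180/3 ≈ 41393.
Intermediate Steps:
x(R, X) = 0
d = -19
F(W, S) = W²/3 (F(W, S) = (W*W + 0)/3 = (W² + 0)/3 = W²/3)
F(d, -10) + 41273 = (⅓)*(-19)² + 41273 = (⅓)*361 + 41273 = 361/3 + 41273 = 124180/3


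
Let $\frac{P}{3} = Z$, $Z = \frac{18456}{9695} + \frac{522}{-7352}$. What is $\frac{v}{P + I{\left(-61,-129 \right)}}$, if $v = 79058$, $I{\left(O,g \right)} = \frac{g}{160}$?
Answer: $\frac{4508054130496}{267532455} \approx 16851.0$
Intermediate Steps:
$I{\left(O,g \right)} = \frac{g}{160}$ ($I{\left(O,g \right)} = g \frac{1}{160} = \frac{g}{160}$)
$Z = \frac{65313861}{35638820}$ ($Z = 18456 \cdot \frac{1}{9695} + 522 \left(- \frac{1}{7352}\right) = \frac{18456}{9695} - \frac{261}{3676} = \frac{65313861}{35638820} \approx 1.8327$)
$P = \frac{195941583}{35638820}$ ($P = 3 \cdot \frac{65313861}{35638820} = \frac{195941583}{35638820} \approx 5.498$)
$\frac{v}{P + I{\left(-61,-129 \right)}} = \frac{79058}{\frac{195941583}{35638820} + \frac{1}{160} \left(-129\right)} = \frac{79058}{\frac{195941583}{35638820} - \frac{129}{160}} = \frac{79058}{\frac{267532455}{57022112}} = 79058 \cdot \frac{57022112}{267532455} = \frac{4508054130496}{267532455}$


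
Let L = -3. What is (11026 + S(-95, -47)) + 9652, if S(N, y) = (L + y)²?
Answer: 23178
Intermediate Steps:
S(N, y) = (-3 + y)²
(11026 + S(-95, -47)) + 9652 = (11026 + (-3 - 47)²) + 9652 = (11026 + (-50)²) + 9652 = (11026 + 2500) + 9652 = 13526 + 9652 = 23178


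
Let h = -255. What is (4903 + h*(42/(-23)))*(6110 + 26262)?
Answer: 3997262188/23 ≈ 1.7379e+8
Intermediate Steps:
(4903 + h*(42/(-23)))*(6110 + 26262) = (4903 - 10710/(-23))*(6110 + 26262) = (4903 - 10710*(-1)/23)*32372 = (4903 - 255*(-42/23))*32372 = (4903 + 10710/23)*32372 = (123479/23)*32372 = 3997262188/23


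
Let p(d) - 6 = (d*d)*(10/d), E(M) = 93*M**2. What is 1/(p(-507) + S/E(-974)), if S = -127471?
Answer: -88226868/446780987023 ≈ -0.00019747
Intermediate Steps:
p(d) = 6 + 10*d (p(d) = 6 + (d*d)*(10/d) = 6 + d**2*(10/d) = 6 + 10*d)
1/(p(-507) + S/E(-974)) = 1/((6 + 10*(-507)) - 127471/(93*(-974)**2)) = 1/((6 - 5070) - 127471/(93*948676)) = 1/(-5064 - 127471/88226868) = 1/(-446780987023/88226868) = -88226868/446780987023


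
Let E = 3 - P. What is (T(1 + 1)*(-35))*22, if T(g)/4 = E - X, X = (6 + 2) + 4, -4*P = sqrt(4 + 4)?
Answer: 27720 - 1540*sqrt(2) ≈ 25542.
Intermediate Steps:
P = -sqrt(2)/2 (P = -sqrt(4 + 4)/4 = -sqrt(2)/2 ≈ -0.70711)
X = 12 (X = 8 + 4 = 12)
E = 3 + sqrt(2)/2 (E = 3 - (-1)*sqrt(2)/2 = 3 + sqrt(2)/2 ≈ 3.7071)
T(g) = -36 + 2*sqrt(2) (T(g) = 4*((3 + sqrt(2)/2) - 1*12) = 4*((3 + sqrt(2)/2) - 12) = 4*(-9 + sqrt(2)/2) = -36 + 2*sqrt(2))
(T(1 + 1)*(-35))*22 = ((-36 + 2*sqrt(2))*(-35))*22 = (1260 - 70*sqrt(2))*22 = 27720 - 1540*sqrt(2)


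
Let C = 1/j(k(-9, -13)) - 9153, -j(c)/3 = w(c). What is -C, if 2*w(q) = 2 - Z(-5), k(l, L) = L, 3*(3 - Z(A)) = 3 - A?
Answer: 45767/5 ≈ 9153.4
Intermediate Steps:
Z(A) = 2 + A/3 (Z(A) = 3 - (3 - A)/3 = 3 + (-1 + A/3) = 2 + A/3)
w(q) = ⅚ (w(q) = (2 - (2 + (⅓)*(-5)))/2 = (2 - (2 - 5/3))/2 = (2 - 1*⅓)/2 = (2 - ⅓)/2 = (½)*(5/3) = ⅚)
j(c) = -5/2 (j(c) = -3*⅚ = -5/2)
C = -45767/5 (C = 1/(-5/2) - 9153 = -⅖ - 9153 = -45767/5 ≈ -9153.4)
-C = -1*(-45767/5) = 45767/5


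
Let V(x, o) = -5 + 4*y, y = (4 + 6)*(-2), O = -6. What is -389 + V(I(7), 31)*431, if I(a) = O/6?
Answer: -37024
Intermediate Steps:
I(a) = -1 (I(a) = -6/6 = -6*1/6 = -1)
y = -20 (y = 10*(-2) = -20)
V(x, o) = -85 (V(x, o) = -5 + 4*(-20) = -5 - 80 = -85)
-389 + V(I(7), 31)*431 = -389 - 85*431 = -389 - 36635 = -37024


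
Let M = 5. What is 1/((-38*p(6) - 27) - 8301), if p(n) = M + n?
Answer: -1/8746 ≈ -0.00011434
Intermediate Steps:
p(n) = 5 + n
1/((-38*p(6) - 27) - 8301) = 1/((-38*(5 + 6) - 27) - 8301) = 1/((-38*11 - 27) - 8301) = 1/((-418 - 27) - 8301) = 1/(-445 - 8301) = 1/(-8746) = -1/8746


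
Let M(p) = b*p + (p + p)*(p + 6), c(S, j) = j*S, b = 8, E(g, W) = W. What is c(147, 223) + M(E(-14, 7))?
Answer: 33019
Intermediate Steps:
c(S, j) = S*j
M(p) = 8*p + 2*p*(6 + p) (M(p) = 8*p + (p + p)*(p + 6) = 8*p + (2*p)*(6 + p) = 8*p + 2*p*(6 + p))
c(147, 223) + M(E(-14, 7)) = 147*223 + 2*7*(10 + 7) = 32781 + 2*7*17 = 32781 + 238 = 33019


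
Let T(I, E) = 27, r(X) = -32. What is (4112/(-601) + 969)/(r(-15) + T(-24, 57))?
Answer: -578257/3005 ≈ -192.43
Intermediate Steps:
(4112/(-601) + 969)/(r(-15) + T(-24, 57)) = (4112/(-601) + 969)/(-32 + 27) = (4112*(-1/601) + 969)/(-5) = (-4112/601 + 969)*(-⅕) = (578257/601)*(-⅕) = -578257/3005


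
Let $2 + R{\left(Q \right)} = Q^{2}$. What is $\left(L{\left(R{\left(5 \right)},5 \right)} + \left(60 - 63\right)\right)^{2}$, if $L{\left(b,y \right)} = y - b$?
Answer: $441$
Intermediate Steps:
$R{\left(Q \right)} = -2 + Q^{2}$
$\left(L{\left(R{\left(5 \right)},5 \right)} + \left(60 - 63\right)\right)^{2} = \left(\left(5 - \left(-2 + 5^{2}\right)\right) + \left(60 - 63\right)\right)^{2} = \left(\left(5 - \left(-2 + 25\right)\right) + \left(60 - 63\right)\right)^{2} = \left(\left(5 - 23\right) - 3\right)^{2} = \left(-18 - 3\right)^{2} = \left(-21\right)^{2} = 441$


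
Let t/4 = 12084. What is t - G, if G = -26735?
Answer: 75071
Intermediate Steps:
t = 48336 (t = 4*12084 = 48336)
t - G = 48336 - 1*(-26735) = 48336 + 26735 = 75071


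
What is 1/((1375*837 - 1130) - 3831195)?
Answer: -1/2681450 ≈ -3.7293e-7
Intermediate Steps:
1/((1375*837 - 1130) - 3831195) = 1/((1150875 - 1130) - 3831195) = 1/(1149745 - 3831195) = 1/(-2681450) = -1/2681450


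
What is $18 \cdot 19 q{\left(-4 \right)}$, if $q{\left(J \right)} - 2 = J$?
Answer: $-684$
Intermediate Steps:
$q{\left(J \right)} = 2 + J$
$18 \cdot 19 q{\left(-4 \right)} = 18 \cdot 19 \left(2 - 4\right) = 342 \left(-2\right) = -684$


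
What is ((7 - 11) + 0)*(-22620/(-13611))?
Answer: -2320/349 ≈ -6.6476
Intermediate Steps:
((7 - 11) + 0)*(-22620/(-13611)) = (-4 + 0)*(-22620*(-1/13611)) = -4*580/349 = -2320/349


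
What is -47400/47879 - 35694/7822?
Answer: -1039877913/187254769 ≈ -5.5533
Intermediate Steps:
-47400/47879 - 35694/7822 = -47400*1/47879 - 35694*1/7822 = -47400/47879 - 17847/3911 = -1039877913/187254769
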